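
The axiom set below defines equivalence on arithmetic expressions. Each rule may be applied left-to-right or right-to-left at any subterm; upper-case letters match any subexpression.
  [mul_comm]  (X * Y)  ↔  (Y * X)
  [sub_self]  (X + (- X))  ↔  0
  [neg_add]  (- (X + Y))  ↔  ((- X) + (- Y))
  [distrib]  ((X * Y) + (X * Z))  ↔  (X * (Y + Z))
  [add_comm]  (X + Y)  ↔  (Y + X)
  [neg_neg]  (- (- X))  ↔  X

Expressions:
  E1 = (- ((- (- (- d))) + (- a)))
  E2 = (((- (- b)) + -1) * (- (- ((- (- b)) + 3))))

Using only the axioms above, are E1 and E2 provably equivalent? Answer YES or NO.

Every axiom is a valid identity, so a rewrite proof would force E1 and E2 to agree under every assignment.
At a=0, b=0, d=0: E1 = 0 but E2 = -3; they differ, so no derivation exists.

NO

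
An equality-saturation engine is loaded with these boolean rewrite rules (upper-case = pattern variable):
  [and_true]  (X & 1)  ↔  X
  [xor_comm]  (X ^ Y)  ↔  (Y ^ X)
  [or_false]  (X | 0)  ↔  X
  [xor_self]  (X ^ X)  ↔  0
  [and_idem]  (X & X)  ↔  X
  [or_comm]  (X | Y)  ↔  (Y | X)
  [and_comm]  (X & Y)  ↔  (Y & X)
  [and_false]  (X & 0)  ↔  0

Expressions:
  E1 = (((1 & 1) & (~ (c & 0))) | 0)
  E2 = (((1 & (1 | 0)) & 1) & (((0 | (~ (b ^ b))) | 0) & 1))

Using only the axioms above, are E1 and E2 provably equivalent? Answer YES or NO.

(1) (1 & 1)  =[and_true →]=  1    ⊢ ((1 & (~ (c & 0))) | 0)
(2) ((1 & (~ (c & 0))) | 0)  =[or_false →]=  (1 & (~ (c & 0)))
(3) (c & 0)  =[and_false →]=  0    ⊢ (1 & (~ 0))
(4) (~ 0)  =[and_true ←]=  ((~ 0) & 1)    ⊢ (1 & ((~ 0) & 1))
(5) (~ 0)  =[or_false ←]=  ((~ 0) | 0)    ⊢ (1 & (((~ 0) | 0) & 1))
(6) ((~ 0) | 0)  =[or_comm →]=  (0 | (~ 0))    ⊢ (1 & ((0 | (~ 0)) & 1))
(7) 1  =[and_idem ←]=  (1 & 1)    ⊢ ((1 & 1) & ((0 | (~ 0)) & 1))
(8) 1  =[or_false ←]=  (1 | 0)    ⊢ ((1 & (1 | 0)) & ((0 | (~ 0)) & 1))
(9) (1 & (1 | 0))  =[and_true ←]=  ((1 & (1 | 0)) & 1)    ⊢ (((1 & (1 | 0)) & 1) & ((0 | (~ 0)) & 1))
(10) (0 | (~ 0))  =[or_false ←]=  ((0 | (~ 0)) | 0)    ⊢ (((1 & (1 | 0)) & 1) & (((0 | (~ 0)) | 0) & 1))
(11) 0  =[xor_self ←]=  (b ^ b)    ⊢ E2

YES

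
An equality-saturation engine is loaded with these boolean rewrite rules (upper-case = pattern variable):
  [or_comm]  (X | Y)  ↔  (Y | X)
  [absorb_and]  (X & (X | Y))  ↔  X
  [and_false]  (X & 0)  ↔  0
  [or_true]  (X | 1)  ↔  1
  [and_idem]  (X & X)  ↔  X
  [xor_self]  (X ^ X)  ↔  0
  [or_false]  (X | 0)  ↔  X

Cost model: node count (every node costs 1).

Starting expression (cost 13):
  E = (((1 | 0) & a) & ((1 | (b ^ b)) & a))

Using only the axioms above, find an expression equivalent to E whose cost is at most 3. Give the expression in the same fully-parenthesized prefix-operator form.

(1) (b ^ b)  =[xor_self →]=  0    ⊢ (((1 | 0) & a) & ((1 | 0) & a))
(2) (((1 | 0) & a) & ((1 | 0) & a))  =[and_idem →]=  ((1 | 0) & a)
(3) (1 | 0)  =[or_false →]=  1    ⊢ cost 3, within 3

(1 & a)   [cost 3]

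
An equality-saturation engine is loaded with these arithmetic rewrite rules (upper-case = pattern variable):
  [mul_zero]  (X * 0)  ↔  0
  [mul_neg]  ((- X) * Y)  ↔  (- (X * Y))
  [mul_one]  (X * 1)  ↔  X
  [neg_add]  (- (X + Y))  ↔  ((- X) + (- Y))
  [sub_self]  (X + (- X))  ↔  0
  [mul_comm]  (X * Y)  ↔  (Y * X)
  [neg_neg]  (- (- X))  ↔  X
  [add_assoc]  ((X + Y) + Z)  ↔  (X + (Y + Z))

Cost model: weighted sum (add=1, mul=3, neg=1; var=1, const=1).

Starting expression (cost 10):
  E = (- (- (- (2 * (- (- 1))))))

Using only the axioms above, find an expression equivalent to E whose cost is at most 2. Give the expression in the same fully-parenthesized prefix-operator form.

(- 2)   [cost 2]

(1) (- (- 1))  =[neg_neg →]=  1    ⊢ (- (- (- (2 * 1))))
(2) (2 * 1)  =[mul_one →]=  2    ⊢ (- (- (- 2)))
(3) (- (- 2))  =[neg_neg →]=  2    ⊢ cost 2, within 2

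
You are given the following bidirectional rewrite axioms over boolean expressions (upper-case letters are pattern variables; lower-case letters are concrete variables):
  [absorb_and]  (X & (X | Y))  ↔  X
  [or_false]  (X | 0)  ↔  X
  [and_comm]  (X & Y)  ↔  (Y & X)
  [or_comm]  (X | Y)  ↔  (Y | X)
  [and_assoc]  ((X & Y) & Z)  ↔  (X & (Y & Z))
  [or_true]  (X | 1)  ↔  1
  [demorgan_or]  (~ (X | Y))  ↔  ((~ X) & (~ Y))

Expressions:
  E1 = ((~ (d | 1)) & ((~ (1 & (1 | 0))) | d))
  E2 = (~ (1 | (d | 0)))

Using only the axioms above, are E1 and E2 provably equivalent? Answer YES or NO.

step 1: or_true (→) rewrites (d | 1) into 1, now ((~ 1) & ((~ (1 & (1 | 0))) | d))
step 2: absorb_and (→) rewrites (1 & (1 | 0)) into 1, now ((~ 1) & ((~ 1) | d))
step 3: absorb_and (→) rewrites ((~ 1) & ((~ 1) | d)) into (~ 1)
step 4: or_true (←) rewrites 1 into (d | 1), now (~ (d | 1))
step 5: or_false (←) rewrites d into (d | 0), now (~ ((d | 0) | 1))
step 6: or_comm (→) rewrites ((d | 0) | 1) into (1 | (d | 0)), which is E2

YES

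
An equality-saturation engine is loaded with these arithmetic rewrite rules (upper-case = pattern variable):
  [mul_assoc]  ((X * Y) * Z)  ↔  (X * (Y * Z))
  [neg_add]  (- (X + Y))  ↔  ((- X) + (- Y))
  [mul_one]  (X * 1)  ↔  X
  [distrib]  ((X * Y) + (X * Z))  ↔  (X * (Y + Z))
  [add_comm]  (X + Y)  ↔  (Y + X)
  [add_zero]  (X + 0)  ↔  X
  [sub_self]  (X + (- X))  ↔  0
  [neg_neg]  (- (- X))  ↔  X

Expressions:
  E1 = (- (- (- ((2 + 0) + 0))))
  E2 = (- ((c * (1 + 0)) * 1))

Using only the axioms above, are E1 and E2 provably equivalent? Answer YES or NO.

NO

All listed rules preserve value, hence provable equivalence implies equal values everywhere; look for a separating assignment.
c=0 gives E1 ↦ -2, E2 ↦ 0; values differ ⇒ not provably equivalent.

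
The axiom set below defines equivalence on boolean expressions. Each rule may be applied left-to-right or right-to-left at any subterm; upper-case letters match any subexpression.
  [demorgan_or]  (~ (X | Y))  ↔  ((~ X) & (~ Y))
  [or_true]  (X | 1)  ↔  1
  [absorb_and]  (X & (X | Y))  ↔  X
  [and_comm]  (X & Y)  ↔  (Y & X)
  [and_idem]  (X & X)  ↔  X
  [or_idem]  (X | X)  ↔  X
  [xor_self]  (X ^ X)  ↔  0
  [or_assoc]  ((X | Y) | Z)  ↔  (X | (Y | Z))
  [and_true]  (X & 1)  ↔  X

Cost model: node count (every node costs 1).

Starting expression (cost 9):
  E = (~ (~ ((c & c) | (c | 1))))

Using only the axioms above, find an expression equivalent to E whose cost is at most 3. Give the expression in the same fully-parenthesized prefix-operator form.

(1) (c & c)  =[and_idem →]=  c    ⊢ (~ (~ (c | (c | 1))))
(2) (c | 1)  =[or_true →]=  1    ⊢ (~ (~ (c | 1)))
(3) (c | 1)  =[or_true →]=  1    ⊢ cost 3, within 3

(~ (~ 1))   [cost 3]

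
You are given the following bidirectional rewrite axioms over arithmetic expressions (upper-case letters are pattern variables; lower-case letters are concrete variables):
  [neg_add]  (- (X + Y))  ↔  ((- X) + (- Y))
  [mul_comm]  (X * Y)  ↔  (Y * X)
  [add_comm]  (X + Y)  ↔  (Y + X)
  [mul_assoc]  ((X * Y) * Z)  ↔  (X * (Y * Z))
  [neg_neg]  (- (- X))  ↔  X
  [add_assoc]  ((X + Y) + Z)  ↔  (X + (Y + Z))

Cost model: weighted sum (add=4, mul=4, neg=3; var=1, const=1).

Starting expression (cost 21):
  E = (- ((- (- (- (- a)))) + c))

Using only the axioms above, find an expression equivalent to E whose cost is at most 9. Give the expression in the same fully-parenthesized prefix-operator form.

(- (a + c))   [cost 9]

(1) (- (- (- (- a))))  =[neg_neg →]=  (- (- a))    ⊢ (- ((- (- a)) + c))
(2) (- (- a))  =[neg_neg →]=  a    ⊢ cost 9, within 9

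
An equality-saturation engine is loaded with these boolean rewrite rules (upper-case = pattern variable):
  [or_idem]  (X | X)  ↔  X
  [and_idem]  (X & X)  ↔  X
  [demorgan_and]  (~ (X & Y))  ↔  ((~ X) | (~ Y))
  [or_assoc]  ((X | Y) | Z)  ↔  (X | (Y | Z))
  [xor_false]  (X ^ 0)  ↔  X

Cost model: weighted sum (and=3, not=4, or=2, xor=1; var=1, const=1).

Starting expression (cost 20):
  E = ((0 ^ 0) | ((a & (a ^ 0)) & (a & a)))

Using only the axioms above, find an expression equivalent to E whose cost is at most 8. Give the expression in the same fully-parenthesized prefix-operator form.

(1) (a ^ 0)  =[xor_false →]=  a    ⊢ ((0 ^ 0) | ((a & a) & (a & a)))
(2) ((a & a) & (a & a))  =[and_idem →]=  (a & a)    ⊢ ((0 ^ 0) | (a & a))
(3) (0 ^ 0)  =[xor_false →]=  0    ⊢ cost 8, within 8

(0 | (a & a))   [cost 8]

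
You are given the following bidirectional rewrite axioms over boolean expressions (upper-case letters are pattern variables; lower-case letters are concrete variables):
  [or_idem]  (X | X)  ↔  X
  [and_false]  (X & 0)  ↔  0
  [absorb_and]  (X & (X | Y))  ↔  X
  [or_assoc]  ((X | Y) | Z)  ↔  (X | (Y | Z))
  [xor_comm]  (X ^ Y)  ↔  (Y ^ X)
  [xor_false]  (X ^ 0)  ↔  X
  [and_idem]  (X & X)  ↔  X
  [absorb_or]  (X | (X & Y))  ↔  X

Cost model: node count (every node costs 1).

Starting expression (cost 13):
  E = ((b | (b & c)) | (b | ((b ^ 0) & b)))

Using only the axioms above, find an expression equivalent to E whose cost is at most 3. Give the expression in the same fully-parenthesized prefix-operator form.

1. [xor_false →] (b ^ 0)  →  b;  E = ((b | (b & c)) | (b | (b & b)))
2. [absorb_or →] (b | (b & c))  →  b;  E = (b | (b | (b & b)))
3. [absorb_or →] (b | (b & b))  →  b;  cost 3 ≤ 3, done

(b | b)   [cost 3]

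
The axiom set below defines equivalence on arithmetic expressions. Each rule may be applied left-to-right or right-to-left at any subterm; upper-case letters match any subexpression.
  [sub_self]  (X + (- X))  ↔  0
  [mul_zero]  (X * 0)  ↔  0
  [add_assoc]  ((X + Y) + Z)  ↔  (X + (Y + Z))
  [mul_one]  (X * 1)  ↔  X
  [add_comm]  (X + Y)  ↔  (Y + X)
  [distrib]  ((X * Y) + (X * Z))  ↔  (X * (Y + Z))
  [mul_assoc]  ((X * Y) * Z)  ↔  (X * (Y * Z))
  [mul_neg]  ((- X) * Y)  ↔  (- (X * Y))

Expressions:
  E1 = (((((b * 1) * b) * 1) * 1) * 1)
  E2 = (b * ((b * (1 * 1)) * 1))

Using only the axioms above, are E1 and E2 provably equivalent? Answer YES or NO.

step 1: mul_assoc (→) rewrites (((((b * 1) * b) * 1) * 1) * 1) into ((((b * 1) * b) * 1) * (1 * 1))
step 2: mul_one (→) rewrites (b * 1) into b, now (((b * b) * 1) * (1 * 1))
step 3: mul_one (→) rewrites (1 * 1) into 1, now (((b * b) * 1) * 1)
step 4: mul_one (→) rewrites ((b * b) * 1) into (b * b), now ((b * b) * 1)
step 5: mul_one (→) rewrites ((b * b) * 1) into (b * b)
step 6: mul_one (←) rewrites b into (b * 1), now (b * (b * 1))
step 7: mul_one (←) rewrites b into (b * 1), now (b * ((b * 1) * 1))
step 8: mul_one (←) rewrites 1 into (1 * 1), which is E2

YES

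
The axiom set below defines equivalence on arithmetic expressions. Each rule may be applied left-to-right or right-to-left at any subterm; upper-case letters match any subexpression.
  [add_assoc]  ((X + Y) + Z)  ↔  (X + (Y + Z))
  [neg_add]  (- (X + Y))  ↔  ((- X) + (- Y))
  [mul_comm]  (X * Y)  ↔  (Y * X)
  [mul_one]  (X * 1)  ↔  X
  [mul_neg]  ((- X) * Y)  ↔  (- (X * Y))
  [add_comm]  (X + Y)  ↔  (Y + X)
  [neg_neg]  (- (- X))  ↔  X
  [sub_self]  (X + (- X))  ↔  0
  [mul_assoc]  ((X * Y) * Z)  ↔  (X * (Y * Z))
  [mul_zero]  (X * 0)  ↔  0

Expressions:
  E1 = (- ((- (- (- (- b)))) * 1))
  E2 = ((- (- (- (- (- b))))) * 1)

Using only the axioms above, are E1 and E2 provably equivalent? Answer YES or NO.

1. [neg_neg →] (- (- b))  →  b;  E1 = (- ((- (- b)) * 1))
2. [neg_neg →] (- (- b))  →  b;  E1 = (- (b * 1))
3. [mul_one →] (b * 1)  →  b;  E1 = (- b)
4. [mul_one ←] (- b)  →  ((- b) * 1)
5. [neg_neg ←] b  →  (- (- b));  E1 = ((- (- (- b))) * 1)
6. [neg_neg ←] b  →  (- (- b));  this is E2

YES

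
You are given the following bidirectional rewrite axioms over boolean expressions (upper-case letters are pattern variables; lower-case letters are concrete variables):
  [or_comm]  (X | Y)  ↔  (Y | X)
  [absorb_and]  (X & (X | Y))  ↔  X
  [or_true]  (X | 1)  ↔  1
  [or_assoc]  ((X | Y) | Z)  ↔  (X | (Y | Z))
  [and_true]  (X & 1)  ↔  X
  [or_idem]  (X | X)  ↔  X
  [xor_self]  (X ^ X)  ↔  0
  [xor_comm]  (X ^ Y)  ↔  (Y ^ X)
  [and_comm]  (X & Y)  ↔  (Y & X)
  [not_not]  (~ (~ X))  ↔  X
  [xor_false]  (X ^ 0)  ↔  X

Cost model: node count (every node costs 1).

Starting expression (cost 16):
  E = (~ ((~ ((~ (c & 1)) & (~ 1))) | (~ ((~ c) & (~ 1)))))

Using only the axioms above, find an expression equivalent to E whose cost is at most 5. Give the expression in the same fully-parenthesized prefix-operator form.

((~ c) & (~ 1))   [cost 5]

1. [and_true →] (c & 1)  →  c;  E = (~ ((~ ((~ c) & (~ 1))) | (~ ((~ c) & (~ 1)))))
2. [or_idem →] ((~ ((~ c) & (~ 1))) | (~ ((~ c) & (~ 1))))  →  (~ ((~ c) & (~ 1)));  E = (~ (~ ((~ c) & (~ 1))))
3. [not_not →] (~ (~ ((~ c) & (~ 1))))  →  ((~ c) & (~ 1));  cost 5 ≤ 5, done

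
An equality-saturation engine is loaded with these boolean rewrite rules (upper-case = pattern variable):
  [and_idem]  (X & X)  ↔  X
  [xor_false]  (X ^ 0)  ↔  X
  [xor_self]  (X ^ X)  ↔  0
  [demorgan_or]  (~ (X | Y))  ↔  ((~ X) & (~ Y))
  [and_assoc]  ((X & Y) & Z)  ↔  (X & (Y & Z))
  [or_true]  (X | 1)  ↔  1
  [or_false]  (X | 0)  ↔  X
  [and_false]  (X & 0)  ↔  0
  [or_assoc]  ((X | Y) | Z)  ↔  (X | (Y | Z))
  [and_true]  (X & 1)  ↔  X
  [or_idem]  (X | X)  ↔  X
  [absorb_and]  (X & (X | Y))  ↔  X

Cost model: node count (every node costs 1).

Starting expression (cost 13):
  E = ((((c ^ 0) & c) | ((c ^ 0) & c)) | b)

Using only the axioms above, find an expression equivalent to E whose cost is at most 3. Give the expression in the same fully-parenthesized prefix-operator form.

step 1: or_idem (→) rewrites (((c ^ 0) & c) | ((c ^ 0) & c)) into ((c ^ 0) & c), now (((c ^ 0) & c) | b)
step 2: xor_false (→) rewrites (c ^ 0) into c, now ((c & c) | b)
step 3: and_idem (→) rewrites (c & c) into c, reaching cost 3 (bound 3)

(c | b)   [cost 3]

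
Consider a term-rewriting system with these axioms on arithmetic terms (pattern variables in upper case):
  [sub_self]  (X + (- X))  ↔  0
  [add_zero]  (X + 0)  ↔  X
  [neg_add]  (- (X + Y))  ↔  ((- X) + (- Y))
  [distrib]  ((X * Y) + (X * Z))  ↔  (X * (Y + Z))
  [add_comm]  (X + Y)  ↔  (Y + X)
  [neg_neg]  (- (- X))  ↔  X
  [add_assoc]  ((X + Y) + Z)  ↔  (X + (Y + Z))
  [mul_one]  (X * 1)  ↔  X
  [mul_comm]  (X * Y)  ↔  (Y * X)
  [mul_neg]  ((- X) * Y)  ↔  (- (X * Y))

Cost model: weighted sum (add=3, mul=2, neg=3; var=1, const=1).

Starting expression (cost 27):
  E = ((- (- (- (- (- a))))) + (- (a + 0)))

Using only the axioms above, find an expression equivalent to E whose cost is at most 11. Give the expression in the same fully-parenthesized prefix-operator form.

((- a) + (- a))   [cost 11]

step 1: neg_neg (→) rewrites (- (- (- (- (- a))))) into (- (- (- a))), now ((- (- (- a))) + (- (a + 0)))
step 2: add_zero (→) rewrites (a + 0) into a, now ((- (- (- a))) + (- a))
step 3: neg_neg (→) rewrites (- (- a)) into a, reaching cost 11 (bound 11)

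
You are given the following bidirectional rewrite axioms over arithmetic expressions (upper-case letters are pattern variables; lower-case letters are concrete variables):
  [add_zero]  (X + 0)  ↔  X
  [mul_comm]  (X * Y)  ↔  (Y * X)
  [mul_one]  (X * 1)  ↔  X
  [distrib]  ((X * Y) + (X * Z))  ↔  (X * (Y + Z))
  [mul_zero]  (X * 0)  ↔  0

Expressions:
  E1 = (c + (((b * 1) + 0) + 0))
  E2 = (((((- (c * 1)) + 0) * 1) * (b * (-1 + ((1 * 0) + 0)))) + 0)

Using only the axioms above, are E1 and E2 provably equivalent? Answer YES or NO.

Every axiom is a valid identity, so a rewrite proof would force E1 and E2 to agree under every assignment.
At b=0, c=1: E1 = 1 but E2 = 0; they differ, so no derivation exists.

NO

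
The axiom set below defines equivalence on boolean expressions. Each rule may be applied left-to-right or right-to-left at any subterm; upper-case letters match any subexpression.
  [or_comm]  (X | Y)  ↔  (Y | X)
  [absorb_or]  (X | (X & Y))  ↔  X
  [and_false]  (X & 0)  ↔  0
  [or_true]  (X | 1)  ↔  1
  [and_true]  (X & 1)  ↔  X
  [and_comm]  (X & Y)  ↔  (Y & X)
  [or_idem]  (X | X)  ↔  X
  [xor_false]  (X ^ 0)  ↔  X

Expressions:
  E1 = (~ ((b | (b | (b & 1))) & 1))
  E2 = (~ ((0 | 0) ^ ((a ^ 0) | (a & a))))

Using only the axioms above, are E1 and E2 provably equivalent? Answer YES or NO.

NO

All listed rules preserve value, hence provable equivalence implies equal values everywhere; look for a separating assignment.
a=0, b=1 gives E1 ↦ 0, E2 ↦ 1; values differ ⇒ not provably equivalent.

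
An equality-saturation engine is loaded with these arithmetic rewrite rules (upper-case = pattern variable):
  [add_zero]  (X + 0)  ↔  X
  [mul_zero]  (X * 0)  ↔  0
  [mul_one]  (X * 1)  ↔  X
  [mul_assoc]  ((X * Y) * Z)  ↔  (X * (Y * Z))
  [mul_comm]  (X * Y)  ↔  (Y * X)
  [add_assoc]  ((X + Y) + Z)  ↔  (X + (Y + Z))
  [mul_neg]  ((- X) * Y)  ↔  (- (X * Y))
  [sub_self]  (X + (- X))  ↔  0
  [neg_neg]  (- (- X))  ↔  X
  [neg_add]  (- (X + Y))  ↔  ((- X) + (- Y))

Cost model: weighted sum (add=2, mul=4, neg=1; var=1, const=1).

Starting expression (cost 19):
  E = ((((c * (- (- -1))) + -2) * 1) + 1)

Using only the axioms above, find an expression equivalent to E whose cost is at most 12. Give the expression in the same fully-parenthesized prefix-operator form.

1. [neg_neg →] (- (- -1))  →  -1;  E = ((((c * -1) + -2) * 1) + 1)
2. [mul_one →] (((c * -1) + -2) * 1)  →  ((c * -1) + -2);  cost 12 ≤ 12, done

(((c * -1) + -2) + 1)   [cost 12]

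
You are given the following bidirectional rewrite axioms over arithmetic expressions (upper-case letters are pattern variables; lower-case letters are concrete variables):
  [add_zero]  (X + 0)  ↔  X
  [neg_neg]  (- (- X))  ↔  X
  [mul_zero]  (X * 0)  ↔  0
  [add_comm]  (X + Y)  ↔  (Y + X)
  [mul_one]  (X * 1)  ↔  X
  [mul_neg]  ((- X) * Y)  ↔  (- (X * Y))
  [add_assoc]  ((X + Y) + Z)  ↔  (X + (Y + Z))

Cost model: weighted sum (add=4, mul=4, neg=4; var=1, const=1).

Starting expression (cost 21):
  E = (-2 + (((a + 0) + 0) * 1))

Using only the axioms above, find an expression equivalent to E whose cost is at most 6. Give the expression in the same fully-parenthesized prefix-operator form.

(1) ((a + 0) + 0)  =[add_zero →]=  (a + 0)    ⊢ (-2 + ((a + 0) * 1))
(2) (a + 0)  =[add_zero →]=  a    ⊢ (-2 + (a * 1))
(3) (a * 1)  =[mul_one →]=  a    ⊢ cost 6, within 6

(-2 + a)   [cost 6]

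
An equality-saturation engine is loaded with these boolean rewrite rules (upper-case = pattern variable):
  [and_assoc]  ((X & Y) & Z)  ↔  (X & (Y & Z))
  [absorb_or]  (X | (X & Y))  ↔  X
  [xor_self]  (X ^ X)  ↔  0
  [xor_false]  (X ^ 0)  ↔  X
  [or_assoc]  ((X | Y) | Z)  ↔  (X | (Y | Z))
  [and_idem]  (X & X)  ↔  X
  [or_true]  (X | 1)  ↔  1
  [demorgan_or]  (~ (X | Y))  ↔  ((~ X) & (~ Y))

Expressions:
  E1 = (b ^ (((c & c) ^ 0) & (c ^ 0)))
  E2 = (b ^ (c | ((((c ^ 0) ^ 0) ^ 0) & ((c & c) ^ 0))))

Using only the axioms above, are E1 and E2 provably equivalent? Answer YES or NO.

YES

1. [and_idem →] (c & c)  →  c;  E1 = (b ^ ((c ^ 0) & (c ^ 0)))
2. [and_idem →] ((c ^ 0) & (c ^ 0))  →  (c ^ 0);  E1 = (b ^ (c ^ 0))
3. [xor_false →] (c ^ 0)  →  c;  E1 = (b ^ c)
4. [absorb_or ←] c  →  (c | (c & c));  E1 = (b ^ (c | (c & c)))
5. [xor_false ←] c  →  (c ^ 0);  E1 = (b ^ (c | (c & (c ^ 0))))
6. [xor_false ←] c  →  (c ^ 0);  E1 = (b ^ (c | ((c ^ 0) & (c ^ 0))))
7. [and_idem ←] c  →  (c & c);  E1 = (b ^ (c | ((c ^ 0) & ((c & c) ^ 0))))
8. [xor_false ←] (c ^ 0)  →  ((c ^ 0) ^ 0);  E1 = (b ^ (c | (((c ^ 0) ^ 0) & ((c & c) ^ 0))))
9. [xor_false ←] (c ^ 0)  →  ((c ^ 0) ^ 0);  this is E2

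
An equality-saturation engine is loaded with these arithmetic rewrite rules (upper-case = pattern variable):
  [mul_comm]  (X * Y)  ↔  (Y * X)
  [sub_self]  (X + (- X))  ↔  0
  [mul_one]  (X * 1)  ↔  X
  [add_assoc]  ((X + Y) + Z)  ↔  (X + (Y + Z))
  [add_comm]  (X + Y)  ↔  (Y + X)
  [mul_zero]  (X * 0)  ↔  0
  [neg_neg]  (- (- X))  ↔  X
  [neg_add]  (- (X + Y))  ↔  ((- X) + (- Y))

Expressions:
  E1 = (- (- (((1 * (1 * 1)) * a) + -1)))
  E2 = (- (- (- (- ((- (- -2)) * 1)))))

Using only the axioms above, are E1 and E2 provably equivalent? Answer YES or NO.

NO

Every axiom is a valid identity, so a rewrite proof would force E1 and E2 to agree under every assignment.
At a=0: E1 = -1 but E2 = -2; they differ, so no derivation exists.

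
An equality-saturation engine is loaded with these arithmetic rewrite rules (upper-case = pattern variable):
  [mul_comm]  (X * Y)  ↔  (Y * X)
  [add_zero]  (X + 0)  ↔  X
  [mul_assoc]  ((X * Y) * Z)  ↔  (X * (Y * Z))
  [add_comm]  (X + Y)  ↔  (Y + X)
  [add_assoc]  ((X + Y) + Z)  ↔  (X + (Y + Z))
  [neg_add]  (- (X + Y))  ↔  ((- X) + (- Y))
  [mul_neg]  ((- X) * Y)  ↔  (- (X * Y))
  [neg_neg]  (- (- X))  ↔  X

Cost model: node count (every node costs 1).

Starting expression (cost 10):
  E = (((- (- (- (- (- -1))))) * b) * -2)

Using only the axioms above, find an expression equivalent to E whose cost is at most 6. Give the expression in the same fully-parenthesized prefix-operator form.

((- -1) * (b * -2))   [cost 6]

(1) (((- (- (- (- (- -1))))) * b) * -2)  =[mul_assoc →]=  ((- (- (- (- (- -1))))) * (b * -2))
(2) (- (- (- (- (- -1)))))  =[neg_neg →]=  (- (- (- -1)))    ⊢ ((- (- (- -1))) * (b * -2))
(3) (- (- (- -1)))  =[neg_neg →]=  (- -1)    ⊢ cost 6, within 6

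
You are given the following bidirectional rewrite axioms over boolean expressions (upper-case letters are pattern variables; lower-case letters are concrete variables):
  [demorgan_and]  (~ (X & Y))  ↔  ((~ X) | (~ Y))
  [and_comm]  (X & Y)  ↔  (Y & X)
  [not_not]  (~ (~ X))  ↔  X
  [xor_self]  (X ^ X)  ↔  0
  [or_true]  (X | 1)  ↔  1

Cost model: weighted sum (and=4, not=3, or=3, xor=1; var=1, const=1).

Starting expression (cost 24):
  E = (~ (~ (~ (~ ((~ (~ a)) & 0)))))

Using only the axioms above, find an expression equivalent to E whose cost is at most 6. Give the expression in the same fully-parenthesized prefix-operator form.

(1) (~ (~ a))  =[not_not →]=  a    ⊢ (~ (~ (~ (~ (a & 0)))))
(2) (~ (~ (~ (a & 0))))  =[not_not →]=  (~ (a & 0))    ⊢ (~ (~ (a & 0)))
(3) (~ (~ (a & 0)))  =[not_not →]=  (a & 0)    ⊢ cost 6, within 6

(a & 0)   [cost 6]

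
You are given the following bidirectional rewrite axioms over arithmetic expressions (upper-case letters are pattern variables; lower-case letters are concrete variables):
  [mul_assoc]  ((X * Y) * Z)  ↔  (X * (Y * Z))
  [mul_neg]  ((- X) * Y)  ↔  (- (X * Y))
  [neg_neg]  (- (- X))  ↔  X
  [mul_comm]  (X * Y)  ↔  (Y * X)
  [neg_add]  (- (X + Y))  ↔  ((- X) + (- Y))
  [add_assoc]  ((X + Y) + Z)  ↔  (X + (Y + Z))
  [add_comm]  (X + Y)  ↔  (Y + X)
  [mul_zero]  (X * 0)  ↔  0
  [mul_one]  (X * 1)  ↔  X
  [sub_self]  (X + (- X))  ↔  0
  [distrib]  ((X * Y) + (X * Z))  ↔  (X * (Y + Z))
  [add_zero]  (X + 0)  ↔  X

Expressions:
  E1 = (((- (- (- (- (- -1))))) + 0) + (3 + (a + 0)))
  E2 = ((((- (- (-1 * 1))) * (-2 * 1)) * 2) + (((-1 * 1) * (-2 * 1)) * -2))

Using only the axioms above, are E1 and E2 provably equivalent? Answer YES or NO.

NO

The axioms are sound identities: if E1 ↔* E2 then E1 and E2 evaluate identically under any assignment.
Under a=0: E1 evaluates to 4, E2 to 0. Distinct ⇒ no rewrite sequence connects them.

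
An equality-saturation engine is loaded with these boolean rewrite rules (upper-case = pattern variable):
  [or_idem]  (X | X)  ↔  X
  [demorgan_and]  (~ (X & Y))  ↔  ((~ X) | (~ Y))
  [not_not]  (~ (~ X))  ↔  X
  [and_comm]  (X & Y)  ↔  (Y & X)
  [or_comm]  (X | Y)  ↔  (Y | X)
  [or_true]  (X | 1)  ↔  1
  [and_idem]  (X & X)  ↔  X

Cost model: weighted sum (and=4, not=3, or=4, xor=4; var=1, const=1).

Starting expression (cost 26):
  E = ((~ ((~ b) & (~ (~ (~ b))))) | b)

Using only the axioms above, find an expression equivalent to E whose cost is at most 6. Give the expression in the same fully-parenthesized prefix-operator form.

step 1: not_not (→) rewrites (~ (~ b)) into b, now ((~ ((~ b) & (~ b))) | b)
step 2: and_idem (→) rewrites ((~ b) & (~ b)) into (~ b), now ((~ (~ b)) | b)
step 3: not_not (→) rewrites (~ (~ b)) into b, reaching cost 6 (bound 6)

(b | b)   [cost 6]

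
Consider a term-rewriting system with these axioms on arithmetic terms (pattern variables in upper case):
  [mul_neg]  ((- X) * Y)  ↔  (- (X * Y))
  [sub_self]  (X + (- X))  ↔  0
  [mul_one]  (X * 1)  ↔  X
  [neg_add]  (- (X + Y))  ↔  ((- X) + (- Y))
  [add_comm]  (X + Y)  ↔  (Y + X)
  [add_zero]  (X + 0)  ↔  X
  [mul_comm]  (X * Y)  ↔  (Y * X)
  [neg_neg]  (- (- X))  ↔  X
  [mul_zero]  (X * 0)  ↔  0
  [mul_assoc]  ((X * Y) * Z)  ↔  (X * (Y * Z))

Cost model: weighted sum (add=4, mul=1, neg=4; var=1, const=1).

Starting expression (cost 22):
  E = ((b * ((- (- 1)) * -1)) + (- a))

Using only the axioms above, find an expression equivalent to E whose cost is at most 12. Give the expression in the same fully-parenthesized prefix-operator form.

((b * -1) + (- a))   [cost 12]

(1) ((- (- 1)) * -1)  =[mul_comm →]=  (-1 * (- (- 1)))    ⊢ ((b * (-1 * (- (- 1)))) + (- a))
(2) (- (- 1))  =[neg_neg →]=  1    ⊢ ((b * (-1 * 1)) + (- a))
(3) (-1 * 1)  =[mul_one →]=  -1    ⊢ cost 12, within 12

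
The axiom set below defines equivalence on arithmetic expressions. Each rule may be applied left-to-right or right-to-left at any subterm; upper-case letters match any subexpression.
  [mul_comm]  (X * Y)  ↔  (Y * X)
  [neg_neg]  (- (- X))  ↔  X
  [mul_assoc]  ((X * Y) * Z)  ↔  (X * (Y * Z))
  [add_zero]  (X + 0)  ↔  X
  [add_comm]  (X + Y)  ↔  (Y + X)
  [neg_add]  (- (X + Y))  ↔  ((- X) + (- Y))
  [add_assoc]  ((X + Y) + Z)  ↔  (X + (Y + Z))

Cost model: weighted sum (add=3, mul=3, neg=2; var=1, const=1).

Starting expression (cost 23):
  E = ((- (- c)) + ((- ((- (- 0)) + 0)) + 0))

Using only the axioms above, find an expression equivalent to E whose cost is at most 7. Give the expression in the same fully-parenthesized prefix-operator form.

1. [neg_neg →] (- (- 0))  →  0;  E = ((- (- c)) + ((- (0 + 0)) + 0))
2. [neg_neg →] (- (- c))  →  c;  E = (c + ((- (0 + 0)) + 0))
3. [add_zero →] (0 + 0)  →  0;  E = (c + ((- 0) + 0))
4. [add_zero →] ((- 0) + 0)  →  (- 0);  cost 7 ≤ 7, done

(c + (- 0))   [cost 7]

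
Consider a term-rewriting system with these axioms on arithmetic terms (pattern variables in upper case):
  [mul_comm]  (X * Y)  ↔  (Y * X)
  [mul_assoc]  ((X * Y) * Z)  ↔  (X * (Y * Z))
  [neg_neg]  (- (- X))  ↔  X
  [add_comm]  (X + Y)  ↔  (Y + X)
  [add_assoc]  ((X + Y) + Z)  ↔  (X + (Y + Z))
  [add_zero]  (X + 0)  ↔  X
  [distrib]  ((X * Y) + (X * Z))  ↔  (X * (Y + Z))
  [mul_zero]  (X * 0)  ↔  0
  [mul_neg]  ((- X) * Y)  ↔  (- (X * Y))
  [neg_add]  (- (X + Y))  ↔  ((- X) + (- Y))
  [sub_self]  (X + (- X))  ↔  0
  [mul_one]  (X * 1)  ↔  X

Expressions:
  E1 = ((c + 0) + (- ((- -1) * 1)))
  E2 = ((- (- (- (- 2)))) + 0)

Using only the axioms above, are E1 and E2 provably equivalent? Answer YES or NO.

NO

Every axiom is a valid identity, so a rewrite proof would force E1 and E2 to agree under every assignment.
At c=0: E1 = -1 but E2 = 2; they differ, so no derivation exists.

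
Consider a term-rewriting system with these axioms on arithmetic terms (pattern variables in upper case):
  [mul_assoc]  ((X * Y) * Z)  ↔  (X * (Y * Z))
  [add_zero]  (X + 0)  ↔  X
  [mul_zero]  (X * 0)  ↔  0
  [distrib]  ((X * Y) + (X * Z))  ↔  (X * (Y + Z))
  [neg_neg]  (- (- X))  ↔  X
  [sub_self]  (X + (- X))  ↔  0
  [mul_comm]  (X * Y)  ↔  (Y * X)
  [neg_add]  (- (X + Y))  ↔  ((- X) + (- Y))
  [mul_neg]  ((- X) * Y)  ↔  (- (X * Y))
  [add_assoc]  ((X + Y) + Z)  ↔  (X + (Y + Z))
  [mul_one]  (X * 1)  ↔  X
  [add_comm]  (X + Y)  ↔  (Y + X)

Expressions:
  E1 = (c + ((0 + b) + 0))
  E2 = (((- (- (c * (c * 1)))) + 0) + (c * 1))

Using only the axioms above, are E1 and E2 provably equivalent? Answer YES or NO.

The axioms are sound identities: if E1 ↔* E2 then E1 and E2 evaluate identically under any assignment.
Under b=0, c=1: E1 evaluates to 1, E2 to 2. Distinct ⇒ no rewrite sequence connects them.

NO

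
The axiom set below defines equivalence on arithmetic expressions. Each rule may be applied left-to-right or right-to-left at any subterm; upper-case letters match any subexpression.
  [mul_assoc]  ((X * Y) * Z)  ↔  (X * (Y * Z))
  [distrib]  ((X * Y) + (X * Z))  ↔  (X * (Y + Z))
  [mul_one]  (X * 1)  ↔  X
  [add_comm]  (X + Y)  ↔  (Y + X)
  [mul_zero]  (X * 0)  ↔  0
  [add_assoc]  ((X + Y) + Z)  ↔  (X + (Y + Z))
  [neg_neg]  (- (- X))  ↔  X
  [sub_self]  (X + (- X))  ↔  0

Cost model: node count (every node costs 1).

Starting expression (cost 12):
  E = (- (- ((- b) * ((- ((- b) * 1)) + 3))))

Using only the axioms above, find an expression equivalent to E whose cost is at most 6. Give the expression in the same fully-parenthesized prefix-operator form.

((- b) * (b + 3))   [cost 6]

step 1: neg_neg (→) rewrites (- (- ((- b) * ((- ((- b) * 1)) + 3)))) into ((- b) * ((- ((- b) * 1)) + 3))
step 2: mul_one (→) rewrites ((- b) * 1) into (- b), now ((- b) * ((- (- b)) + 3))
step 3: neg_neg (→) rewrites (- (- b)) into b, reaching cost 6 (bound 6)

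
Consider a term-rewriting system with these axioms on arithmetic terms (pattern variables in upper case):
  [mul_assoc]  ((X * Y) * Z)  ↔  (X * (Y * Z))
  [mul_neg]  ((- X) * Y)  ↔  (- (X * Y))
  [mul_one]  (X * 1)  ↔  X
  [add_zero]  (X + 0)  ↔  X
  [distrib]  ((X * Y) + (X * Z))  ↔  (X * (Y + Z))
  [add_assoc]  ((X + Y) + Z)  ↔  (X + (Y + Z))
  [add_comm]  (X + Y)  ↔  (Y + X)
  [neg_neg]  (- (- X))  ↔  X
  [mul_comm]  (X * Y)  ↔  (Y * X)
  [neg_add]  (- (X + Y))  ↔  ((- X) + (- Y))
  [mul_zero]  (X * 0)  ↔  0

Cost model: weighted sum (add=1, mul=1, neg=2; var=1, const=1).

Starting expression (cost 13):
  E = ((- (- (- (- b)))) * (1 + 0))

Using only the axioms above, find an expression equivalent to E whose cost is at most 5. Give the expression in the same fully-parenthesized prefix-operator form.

(- (- b))   [cost 5]

step 1: add_zero (→) rewrites (1 + 0) into 1, now ((- (- (- (- b)))) * 1)
step 2: mul_one (→) rewrites ((- (- (- (- b)))) * 1) into (- (- (- (- b))))
step 3: neg_neg (→) rewrites (- (- (- b))) into (- b), reaching cost 5 (bound 5)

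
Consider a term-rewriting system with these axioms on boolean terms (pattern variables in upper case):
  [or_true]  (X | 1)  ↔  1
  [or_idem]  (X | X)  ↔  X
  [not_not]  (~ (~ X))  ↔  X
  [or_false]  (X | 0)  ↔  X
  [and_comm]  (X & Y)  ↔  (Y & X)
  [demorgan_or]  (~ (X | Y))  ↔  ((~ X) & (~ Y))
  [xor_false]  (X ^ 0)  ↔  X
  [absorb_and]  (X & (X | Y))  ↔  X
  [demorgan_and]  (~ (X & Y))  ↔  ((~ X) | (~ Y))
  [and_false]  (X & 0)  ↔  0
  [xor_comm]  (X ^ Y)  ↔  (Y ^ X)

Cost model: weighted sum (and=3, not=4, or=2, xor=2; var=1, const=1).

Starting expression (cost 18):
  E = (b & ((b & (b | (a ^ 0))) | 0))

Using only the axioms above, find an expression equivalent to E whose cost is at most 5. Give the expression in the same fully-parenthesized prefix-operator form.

step 1: xor_false (→) rewrites (a ^ 0) into a, now (b & ((b & (b | a)) | 0))
step 2: or_false (→) rewrites ((b & (b | a)) | 0) into (b & (b | a)), now (b & (b & (b | a)))
step 3: absorb_and (→) rewrites (b & (b | a)) into b, reaching cost 5 (bound 5)

(b & b)   [cost 5]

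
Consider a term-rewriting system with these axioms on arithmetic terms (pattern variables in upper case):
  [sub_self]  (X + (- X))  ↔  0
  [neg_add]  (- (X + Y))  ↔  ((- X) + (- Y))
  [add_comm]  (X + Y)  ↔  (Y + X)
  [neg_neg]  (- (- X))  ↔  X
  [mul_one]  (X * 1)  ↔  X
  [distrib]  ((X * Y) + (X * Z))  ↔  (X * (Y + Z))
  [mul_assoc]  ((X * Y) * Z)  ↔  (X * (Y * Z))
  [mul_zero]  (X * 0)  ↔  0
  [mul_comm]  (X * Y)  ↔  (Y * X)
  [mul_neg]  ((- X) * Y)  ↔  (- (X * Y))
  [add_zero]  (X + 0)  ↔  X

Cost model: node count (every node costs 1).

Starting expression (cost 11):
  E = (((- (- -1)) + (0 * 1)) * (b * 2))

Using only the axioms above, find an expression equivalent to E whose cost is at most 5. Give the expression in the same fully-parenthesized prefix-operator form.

(1) (- (- -1))  =[neg_neg →]=  -1    ⊢ ((-1 + (0 * 1)) * (b * 2))
(2) (0 * 1)  =[mul_one →]=  0    ⊢ ((-1 + 0) * (b * 2))
(3) (-1 + 0)  =[add_zero →]=  -1    ⊢ cost 5, within 5

(-1 * (b * 2))   [cost 5]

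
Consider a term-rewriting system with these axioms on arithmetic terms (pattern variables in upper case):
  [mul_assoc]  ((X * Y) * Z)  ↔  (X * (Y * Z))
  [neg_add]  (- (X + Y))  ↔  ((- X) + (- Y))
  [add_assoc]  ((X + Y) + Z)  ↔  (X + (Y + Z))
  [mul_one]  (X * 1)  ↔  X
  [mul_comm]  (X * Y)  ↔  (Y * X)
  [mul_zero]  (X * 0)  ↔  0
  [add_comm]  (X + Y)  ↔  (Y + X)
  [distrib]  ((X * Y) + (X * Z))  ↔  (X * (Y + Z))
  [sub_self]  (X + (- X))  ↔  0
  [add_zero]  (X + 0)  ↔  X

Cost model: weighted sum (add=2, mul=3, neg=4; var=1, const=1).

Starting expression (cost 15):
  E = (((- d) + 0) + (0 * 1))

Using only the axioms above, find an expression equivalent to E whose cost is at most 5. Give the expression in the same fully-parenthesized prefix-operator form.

1. [add_zero →] ((- d) + 0)  →  (- d);  E = ((- d) + (0 * 1))
2. [mul_one →] (0 * 1)  →  0;  E = ((- d) + 0)
3. [add_zero →] ((- d) + 0)  →  (- d);  cost 5 ≤ 5, done

(- d)   [cost 5]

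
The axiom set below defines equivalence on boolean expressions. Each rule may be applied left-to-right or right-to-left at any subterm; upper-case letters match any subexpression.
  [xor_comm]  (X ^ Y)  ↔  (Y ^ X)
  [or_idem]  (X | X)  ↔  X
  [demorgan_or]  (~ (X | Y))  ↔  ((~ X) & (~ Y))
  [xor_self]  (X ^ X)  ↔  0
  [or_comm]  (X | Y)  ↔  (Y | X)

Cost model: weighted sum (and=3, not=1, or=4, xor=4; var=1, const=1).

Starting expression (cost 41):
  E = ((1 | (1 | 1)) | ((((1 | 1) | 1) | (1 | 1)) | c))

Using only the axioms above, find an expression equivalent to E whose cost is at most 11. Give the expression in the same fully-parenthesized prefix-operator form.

1. [or_idem →] (1 | 1)  →  1;  E = ((1 | (1 | 1)) | (((1 | 1) | (1 | 1)) | c))
2. [or_idem →] (1 | 1)  →  1;  E = ((1 | (1 | 1)) | (((1 | 1) | 1) | c))
3. [or_idem →] (1 | 1)  →  1;  E = ((1 | (1 | 1)) | ((1 | 1) | c))
4. [or_idem →] (1 | 1)  →  1;  E = ((1 | 1) | ((1 | 1) | c))
5. [or_idem →] (1 | 1)  →  1;  E = ((1 | 1) | (1 | c))
6. [or_idem →] (1 | 1)  →  1;  cost 11 ≤ 11, done

(1 | (1 | c))   [cost 11]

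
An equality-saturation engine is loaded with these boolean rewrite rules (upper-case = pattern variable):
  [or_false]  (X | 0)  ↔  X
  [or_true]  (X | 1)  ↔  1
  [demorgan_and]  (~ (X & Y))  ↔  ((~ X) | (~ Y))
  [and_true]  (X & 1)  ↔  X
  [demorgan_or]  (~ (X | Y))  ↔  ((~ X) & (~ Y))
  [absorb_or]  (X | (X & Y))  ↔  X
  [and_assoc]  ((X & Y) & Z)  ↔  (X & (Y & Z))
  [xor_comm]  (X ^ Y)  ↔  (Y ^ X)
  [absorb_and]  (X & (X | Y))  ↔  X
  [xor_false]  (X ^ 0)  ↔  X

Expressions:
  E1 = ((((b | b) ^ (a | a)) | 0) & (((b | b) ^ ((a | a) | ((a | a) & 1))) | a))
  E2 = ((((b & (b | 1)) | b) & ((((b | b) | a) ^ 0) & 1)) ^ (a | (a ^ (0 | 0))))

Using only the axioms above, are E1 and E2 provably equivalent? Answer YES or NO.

step 1: absorb_or (→) rewrites ((a | a) | ((a | a) & 1)) into (a | a), now ((((b | b) ^ (a | a)) | 0) & (((b | b) ^ (a | a)) | a))
step 2: or_false (→) rewrites (((b | b) ^ (a | a)) | 0) into ((b | b) ^ (a | a)), now (((b | b) ^ (a | a)) & (((b | b) ^ (a | a)) | a))
step 3: absorb_and (→) rewrites (((b | b) ^ (a | a)) & (((b | b) ^ (a | a)) | a)) into ((b | b) ^ (a | a))
step 4: xor_false (←) rewrites a into (a ^ 0), now ((b | b) ^ (a | (a ^ 0)))
step 5: absorb_and (←) rewrites (b | b) into ((b | b) & ((b | b) | a)), now (((b | b) & ((b | b) | a)) ^ (a | (a ^ 0)))
step 6: or_false (←) rewrites 0 into (0 | 0), now (((b | b) & ((b | b) | a)) ^ (a | (a ^ (0 | 0))))
step 7: xor_false (←) rewrites ((b | b) | a) into (((b | b) | a) ^ 0), now (((b | b) & (((b | b) | a) ^ 0)) ^ (a | (a ^ (0 | 0))))
step 8: absorb_and (←) rewrites b into (b & (b | 1)), now ((((b & (b | 1)) | b) & (((b | b) | a) ^ 0)) ^ (a | (a ^ (0 | 0))))
step 9: and_true (←) rewrites (((b | b) | a) ^ 0) into ((((b | b) | a) ^ 0) & 1), which is E2

YES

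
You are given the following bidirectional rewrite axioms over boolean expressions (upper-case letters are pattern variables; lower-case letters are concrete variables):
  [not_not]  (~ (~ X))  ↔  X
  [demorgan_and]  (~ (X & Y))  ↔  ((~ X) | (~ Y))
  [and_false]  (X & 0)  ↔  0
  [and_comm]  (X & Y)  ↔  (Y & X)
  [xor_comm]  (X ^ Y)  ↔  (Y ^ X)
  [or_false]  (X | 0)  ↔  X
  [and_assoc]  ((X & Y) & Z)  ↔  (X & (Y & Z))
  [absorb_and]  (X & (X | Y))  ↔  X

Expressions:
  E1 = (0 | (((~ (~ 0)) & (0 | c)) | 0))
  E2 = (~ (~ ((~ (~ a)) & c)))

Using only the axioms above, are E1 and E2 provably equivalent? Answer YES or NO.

All listed rules preserve value, hence provable equivalence implies equal values everywhere; look for a separating assignment.
a=1, c=1 gives E1 ↦ 0, E2 ↦ 1; values differ ⇒ not provably equivalent.

NO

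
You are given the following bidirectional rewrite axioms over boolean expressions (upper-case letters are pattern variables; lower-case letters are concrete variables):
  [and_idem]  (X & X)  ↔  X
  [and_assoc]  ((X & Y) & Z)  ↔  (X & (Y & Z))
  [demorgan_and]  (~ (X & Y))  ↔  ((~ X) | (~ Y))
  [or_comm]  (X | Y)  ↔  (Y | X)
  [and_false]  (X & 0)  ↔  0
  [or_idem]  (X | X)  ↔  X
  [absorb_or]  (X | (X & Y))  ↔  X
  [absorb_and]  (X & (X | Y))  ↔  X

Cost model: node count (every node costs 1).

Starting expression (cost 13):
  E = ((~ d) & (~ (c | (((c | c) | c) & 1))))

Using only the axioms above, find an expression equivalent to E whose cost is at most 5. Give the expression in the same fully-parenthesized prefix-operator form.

((~ d) & (~ c))   [cost 5]

(1) (c | c)  =[or_idem →]=  c    ⊢ ((~ d) & (~ (c | ((c | c) & 1))))
(2) (c | c)  =[or_idem →]=  c    ⊢ ((~ d) & (~ (c | (c & 1))))
(3) (c | (c & 1))  =[absorb_or →]=  c    ⊢ cost 5, within 5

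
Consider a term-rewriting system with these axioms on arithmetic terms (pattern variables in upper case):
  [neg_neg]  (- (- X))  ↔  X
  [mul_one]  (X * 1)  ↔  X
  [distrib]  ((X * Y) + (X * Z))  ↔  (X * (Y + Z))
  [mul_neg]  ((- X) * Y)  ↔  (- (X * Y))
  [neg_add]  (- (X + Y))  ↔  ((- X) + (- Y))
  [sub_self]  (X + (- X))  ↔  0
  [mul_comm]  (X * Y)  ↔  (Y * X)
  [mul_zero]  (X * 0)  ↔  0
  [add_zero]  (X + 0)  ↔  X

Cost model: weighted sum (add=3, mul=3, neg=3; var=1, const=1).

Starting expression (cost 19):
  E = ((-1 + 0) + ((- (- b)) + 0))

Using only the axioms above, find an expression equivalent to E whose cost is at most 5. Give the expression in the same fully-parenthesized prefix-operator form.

step 1: add_zero (→) rewrites (-1 + 0) into -1, now (-1 + ((- (- b)) + 0))
step 2: neg_neg (→) rewrites (- (- b)) into b, now (-1 + (b + 0))
step 3: add_zero (→) rewrites (b + 0) into b, reaching cost 5 (bound 5)

(-1 + b)   [cost 5]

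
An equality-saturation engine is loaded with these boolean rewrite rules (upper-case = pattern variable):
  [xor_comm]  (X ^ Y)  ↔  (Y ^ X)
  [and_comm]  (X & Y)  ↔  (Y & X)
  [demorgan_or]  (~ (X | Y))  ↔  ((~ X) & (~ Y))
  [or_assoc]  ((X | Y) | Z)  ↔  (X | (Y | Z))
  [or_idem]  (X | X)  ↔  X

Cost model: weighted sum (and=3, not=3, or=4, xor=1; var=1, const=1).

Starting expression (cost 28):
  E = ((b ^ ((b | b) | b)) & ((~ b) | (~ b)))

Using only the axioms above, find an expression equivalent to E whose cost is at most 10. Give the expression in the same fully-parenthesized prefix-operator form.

step 1: or_idem (→) rewrites ((~ b) | (~ b)) into (~ b), now ((b ^ ((b | b) | b)) & (~ b))
step 2: or_idem (→) rewrites (b | b) into b, now ((b ^ (b | b)) & (~ b))
step 3: or_idem (→) rewrites (b | b) into b, reaching cost 10 (bound 10)

((b ^ b) & (~ b))   [cost 10]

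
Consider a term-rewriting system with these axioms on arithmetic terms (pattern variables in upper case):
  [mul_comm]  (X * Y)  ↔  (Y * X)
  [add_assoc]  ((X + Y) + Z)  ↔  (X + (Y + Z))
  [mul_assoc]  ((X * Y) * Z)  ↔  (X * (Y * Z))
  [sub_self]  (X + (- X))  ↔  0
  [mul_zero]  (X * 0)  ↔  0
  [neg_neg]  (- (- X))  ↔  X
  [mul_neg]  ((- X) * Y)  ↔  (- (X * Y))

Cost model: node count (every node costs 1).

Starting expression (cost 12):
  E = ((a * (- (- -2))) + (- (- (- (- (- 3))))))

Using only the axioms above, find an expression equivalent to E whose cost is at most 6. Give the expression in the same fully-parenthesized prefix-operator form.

(1) (- (- -2))  =[neg_neg →]=  -2    ⊢ ((a * -2) + (- (- (- (- (- 3))))))
(2) (- (- (- (- (- 3)))))  =[neg_neg →]=  (- (- (- 3)))    ⊢ ((a * -2) + (- (- (- 3))))
(3) (- (- 3))  =[neg_neg →]=  3    ⊢ cost 6, within 6

((a * -2) + (- 3))   [cost 6]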